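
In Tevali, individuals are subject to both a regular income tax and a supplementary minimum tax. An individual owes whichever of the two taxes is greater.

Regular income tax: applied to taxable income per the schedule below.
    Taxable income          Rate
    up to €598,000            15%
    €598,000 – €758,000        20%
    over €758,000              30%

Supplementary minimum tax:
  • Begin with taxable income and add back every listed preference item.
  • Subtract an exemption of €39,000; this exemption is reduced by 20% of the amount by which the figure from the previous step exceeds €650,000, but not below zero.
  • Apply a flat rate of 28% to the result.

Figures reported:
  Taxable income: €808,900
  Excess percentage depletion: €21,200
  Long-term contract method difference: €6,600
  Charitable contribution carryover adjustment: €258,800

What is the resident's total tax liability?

€306,740

Regular income tax:
  €598,000 × 15% = €89,700
  €160,000 × 20% = €32,000
  €50,900 × 30% = €15,270
  → €136,970

Supplementary minimum tax:
  Adjusted income: €808,900 + €21,200 + €6,600 + €258,800 = €1,095,500
  Exemption: 20% × (€1,095,500 − €650,000) = €89,100 ≥ €39,000, so the exemption is fully phased out
  Base: €1,095,500 − €0 = €1,095,500
  €1,095,500 × 28% = €306,740

€306,740 > €136,970, so the supplementary minimum tax is the binding amount.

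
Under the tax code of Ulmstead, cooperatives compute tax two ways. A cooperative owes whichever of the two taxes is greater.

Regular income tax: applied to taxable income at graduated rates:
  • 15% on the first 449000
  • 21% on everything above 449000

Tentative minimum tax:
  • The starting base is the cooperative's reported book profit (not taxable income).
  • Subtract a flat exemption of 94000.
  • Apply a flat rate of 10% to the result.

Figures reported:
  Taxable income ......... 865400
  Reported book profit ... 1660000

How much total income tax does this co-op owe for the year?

Regular income tax:
  449000 × 15% = 67350
  416400 × 21% = 87444
  → 154794

Tentative minimum tax:
  Base (reported book profit): 1660000
  Less exemption 94000 → base 1566000
  1566000 × 10% = 156600

156600 > 154794, so the tentative minimum tax is the binding amount.

156600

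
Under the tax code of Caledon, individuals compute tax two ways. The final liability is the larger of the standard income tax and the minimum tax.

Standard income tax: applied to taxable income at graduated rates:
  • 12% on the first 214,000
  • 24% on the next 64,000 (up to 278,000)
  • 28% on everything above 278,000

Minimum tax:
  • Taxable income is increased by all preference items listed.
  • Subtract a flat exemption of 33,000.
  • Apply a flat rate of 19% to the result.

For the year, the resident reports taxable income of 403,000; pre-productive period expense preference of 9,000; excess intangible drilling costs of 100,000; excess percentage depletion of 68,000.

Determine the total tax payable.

103,930

Minimum tax:
  Adjusted income: 403,000 + 9,000 + 100,000 + 68,000 = 580,000
  Less exemption 33,000 → base 547,000
  547,000 × 19% = 103,930

Standard income tax:
  214,000 × 12% = 25,680
  64,000 × 24% = 15,360
  125,000 × 28% = 35,000
  → 76,040

103,930 > 76,040, so the minimum tax is the binding amount.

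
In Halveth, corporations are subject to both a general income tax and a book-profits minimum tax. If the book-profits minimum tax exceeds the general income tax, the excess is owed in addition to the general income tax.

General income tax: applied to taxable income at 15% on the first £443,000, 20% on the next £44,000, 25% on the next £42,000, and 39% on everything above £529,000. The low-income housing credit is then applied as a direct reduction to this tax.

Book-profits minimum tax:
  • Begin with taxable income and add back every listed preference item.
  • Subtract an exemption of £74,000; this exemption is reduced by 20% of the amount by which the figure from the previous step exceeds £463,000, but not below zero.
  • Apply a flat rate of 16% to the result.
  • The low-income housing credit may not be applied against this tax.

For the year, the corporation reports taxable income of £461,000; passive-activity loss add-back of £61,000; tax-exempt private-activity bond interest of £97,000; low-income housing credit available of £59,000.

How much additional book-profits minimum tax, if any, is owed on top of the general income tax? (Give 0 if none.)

£81,142

Book-profits minimum tax:
  Adjusted income: £461,000 + £61,000 + £97,000 = £619,000
  Exemption: £74,000 − 20% × (£619,000 − £463,000) = £74,000 − £31,200 = £42,800
  Base: £619,000 − £42,800 = £576,200
  £576,200 × 16% = £92,192

General income tax:
  £443,000 × 15% = £66,450
  £18,000 × 20% = £3,600
  → £70,050
  Less low-income housing credit £59,000 → £11,050

Excess of book-profits minimum tax over general income tax: £92,192 − £11,050 = £81,142.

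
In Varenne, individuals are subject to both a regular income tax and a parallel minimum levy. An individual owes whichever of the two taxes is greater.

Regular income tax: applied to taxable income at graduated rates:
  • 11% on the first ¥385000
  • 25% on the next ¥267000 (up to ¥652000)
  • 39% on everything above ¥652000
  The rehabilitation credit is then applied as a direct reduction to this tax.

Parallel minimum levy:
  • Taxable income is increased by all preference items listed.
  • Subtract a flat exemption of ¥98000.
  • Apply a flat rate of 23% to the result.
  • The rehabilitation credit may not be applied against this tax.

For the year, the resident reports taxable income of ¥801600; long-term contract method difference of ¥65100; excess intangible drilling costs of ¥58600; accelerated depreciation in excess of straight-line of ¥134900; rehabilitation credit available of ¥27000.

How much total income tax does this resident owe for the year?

¥221306

Regular income tax:
  ¥385000 × 11% = ¥42350
  ¥267000 × 25% = ¥66750
  ¥149600 × 39% = ¥58344
  → ¥167444
  Less rehabilitation credit ¥27000 → ¥140444

Parallel minimum levy:
  Adjusted income: ¥801600 + ¥65100 + ¥58600 + ¥134900 = ¥1060200
  Less exemption ¥98000 → base ¥962200
  ¥962200 × 23% = ¥221306

¥221306 > ¥140444, so the parallel minimum levy is the binding amount.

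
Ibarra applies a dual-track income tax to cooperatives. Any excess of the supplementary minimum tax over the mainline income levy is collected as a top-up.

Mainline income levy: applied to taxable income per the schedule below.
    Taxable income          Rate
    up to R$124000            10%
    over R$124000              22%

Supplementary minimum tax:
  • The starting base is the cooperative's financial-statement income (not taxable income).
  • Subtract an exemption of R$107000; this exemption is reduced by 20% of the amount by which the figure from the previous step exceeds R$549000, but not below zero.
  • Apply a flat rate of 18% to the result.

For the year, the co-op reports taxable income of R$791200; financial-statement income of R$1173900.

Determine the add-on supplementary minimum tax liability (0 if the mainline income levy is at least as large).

R$52118

Supplementary minimum tax:
  Base (financial-statement income): R$1173900
  Exemption: 20% × (R$1173900 − R$549000) = R$124980 ≥ R$107000, so the exemption is fully phased out
  Base: R$1173900 − R$0 = R$1173900
  R$1173900 × 18% = R$211302

Mainline income levy:
  R$124000 × 10% = R$12400
  R$667200 × 22% = R$146784
  → R$159184

Excess of supplementary minimum tax over mainline income levy: R$211302 − R$159184 = R$52118.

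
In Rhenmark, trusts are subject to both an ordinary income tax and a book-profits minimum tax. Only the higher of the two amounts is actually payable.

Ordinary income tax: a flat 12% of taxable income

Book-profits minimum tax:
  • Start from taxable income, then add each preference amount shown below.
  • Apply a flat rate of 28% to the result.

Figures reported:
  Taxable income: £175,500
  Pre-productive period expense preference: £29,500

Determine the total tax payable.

£57,400

Book-profits minimum tax:
  Adjusted income: £175,500 + £29,500 = £205,000
  £205,000 × 28% = £57,400

Ordinary income tax:
  £175,500 × 12% = £21,060

£57,400 > £21,060, so the book-profits minimum tax is the binding amount.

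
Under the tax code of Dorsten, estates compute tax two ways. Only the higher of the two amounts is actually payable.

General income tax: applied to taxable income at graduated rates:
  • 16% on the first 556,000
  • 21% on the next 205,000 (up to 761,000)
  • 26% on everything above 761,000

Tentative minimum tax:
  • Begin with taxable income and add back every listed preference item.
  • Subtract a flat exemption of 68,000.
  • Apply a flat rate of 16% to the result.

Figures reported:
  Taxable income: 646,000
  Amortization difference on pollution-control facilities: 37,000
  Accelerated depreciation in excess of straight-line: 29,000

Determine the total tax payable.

107,860

Tentative minimum tax:
  Adjusted income: 646,000 + 37,000 + 29,000 = 712,000
  Less exemption 68,000 → base 644,000
  644,000 × 16% = 103,040

General income tax:
  556,000 × 16% = 88,960
  90,000 × 21% = 18,900
  → 107,860

107,860 > 103,040, so the general income tax governs.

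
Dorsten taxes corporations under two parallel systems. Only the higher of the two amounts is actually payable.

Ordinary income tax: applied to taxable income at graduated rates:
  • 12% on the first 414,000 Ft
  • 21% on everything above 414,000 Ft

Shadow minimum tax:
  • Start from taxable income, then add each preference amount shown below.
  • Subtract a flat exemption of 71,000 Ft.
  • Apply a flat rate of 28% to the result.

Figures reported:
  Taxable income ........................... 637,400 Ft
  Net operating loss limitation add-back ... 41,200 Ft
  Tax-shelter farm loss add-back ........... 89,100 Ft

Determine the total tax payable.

195,076 Ft

Ordinary income tax:
  414,000 Ft × 12% = 49,680 Ft
  223,400 Ft × 21% = 46,914 Ft
  → 96,594 Ft

Shadow minimum tax:
  Adjusted income: 637,400 Ft + 41,200 Ft + 89,100 Ft = 767,700 Ft
  Less exemption 71,000 Ft → base 696,700 Ft
  696,700 Ft × 28% = 195,076 Ft

195,076 Ft > 96,594 Ft, so the shadow minimum tax is the binding amount.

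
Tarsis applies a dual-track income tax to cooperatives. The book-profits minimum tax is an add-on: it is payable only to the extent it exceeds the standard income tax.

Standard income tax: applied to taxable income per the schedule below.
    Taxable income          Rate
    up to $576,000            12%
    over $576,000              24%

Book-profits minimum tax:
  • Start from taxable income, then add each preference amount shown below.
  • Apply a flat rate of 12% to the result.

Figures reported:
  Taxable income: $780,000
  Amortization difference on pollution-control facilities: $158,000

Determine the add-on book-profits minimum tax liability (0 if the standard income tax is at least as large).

$0

Standard income tax:
  $576,000 × 12% = $69,120
  $204,000 × 24% = $48,960
  → $118,080

Book-profits minimum tax:
  Adjusted income: $780,000 + $158,000 = $938,000
  $938,000 × 12% = $112,560

$112,560 ≤ $118,080, so no add-on is due.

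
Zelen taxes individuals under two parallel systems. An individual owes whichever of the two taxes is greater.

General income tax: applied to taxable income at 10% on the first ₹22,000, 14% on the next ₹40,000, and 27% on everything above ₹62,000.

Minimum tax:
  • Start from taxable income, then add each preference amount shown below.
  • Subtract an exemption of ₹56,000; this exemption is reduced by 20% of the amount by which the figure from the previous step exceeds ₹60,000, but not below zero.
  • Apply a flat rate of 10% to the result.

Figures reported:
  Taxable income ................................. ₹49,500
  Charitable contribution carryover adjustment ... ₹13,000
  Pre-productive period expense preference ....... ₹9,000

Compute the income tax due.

₹6,050

General income tax:
  ₹22,000 × 10% = ₹2,200
  ₹27,500 × 14% = ₹3,850
  → ₹6,050

Minimum tax:
  Adjusted income: ₹49,500 + ₹13,000 + ₹9,000 = ₹71,500
  Exemption: ₹56,000 − 20% × (₹71,500 − ₹60,000) = ₹56,000 − ₹2,300 = ₹53,700
  Base: ₹71,500 − ₹53,700 = ₹17,800
  ₹17,800 × 10% = ₹1,780

₹6,050 > ₹1,780, so the general income tax governs.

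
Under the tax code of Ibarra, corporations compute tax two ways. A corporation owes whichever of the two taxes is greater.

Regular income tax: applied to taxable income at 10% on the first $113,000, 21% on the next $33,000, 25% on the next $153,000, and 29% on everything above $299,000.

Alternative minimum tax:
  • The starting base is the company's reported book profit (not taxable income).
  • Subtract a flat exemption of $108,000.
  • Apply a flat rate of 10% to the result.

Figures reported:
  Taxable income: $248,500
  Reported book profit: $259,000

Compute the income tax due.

$43,855

Alternative minimum tax:
  Base (reported book profit): $259,000
  Less exemption $108,000 → base $151,000
  $151,000 × 10% = $15,100

Regular income tax:
  $113,000 × 10% = $11,300
  $33,000 × 21% = $6,930
  $102,500 × 25% = $25,625
  → $43,855

$43,855 > $15,100, so the regular income tax governs.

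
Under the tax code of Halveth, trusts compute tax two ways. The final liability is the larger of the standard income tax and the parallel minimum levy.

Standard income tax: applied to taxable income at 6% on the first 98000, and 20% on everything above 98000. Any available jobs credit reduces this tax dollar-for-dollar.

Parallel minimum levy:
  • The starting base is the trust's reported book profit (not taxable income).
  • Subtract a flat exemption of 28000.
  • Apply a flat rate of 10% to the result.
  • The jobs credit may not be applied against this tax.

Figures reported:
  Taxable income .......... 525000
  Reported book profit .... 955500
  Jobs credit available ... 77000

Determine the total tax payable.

92750

Parallel minimum levy:
  Base (reported book profit): 955500
  Less exemption 28000 → base 927500
  927500 × 10% = 92750

Standard income tax:
  98000 × 6% = 5880
  427000 × 20% = 85400
  → 91280
  Less jobs credit 77000 → 14280

92750 > 14280, so the parallel minimum levy is the binding amount.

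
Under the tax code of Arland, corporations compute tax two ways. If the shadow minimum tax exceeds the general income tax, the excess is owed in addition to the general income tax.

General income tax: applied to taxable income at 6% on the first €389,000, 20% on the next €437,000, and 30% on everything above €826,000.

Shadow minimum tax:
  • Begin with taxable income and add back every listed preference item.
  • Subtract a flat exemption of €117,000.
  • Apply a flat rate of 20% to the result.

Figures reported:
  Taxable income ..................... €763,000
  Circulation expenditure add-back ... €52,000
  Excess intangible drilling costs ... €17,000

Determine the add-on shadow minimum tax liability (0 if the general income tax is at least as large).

Shadow minimum tax:
  Adjusted income: €763,000 + €52,000 + €17,000 = €832,000
  Less exemption €117,000 → base €715,000
  €715,000 × 20% = €143,000

General income tax:
  €389,000 × 6% = €23,340
  €374,000 × 20% = €74,800
  → €98,140

Excess of shadow minimum tax over general income tax: €143,000 − €98,140 = €44,860.

€44,860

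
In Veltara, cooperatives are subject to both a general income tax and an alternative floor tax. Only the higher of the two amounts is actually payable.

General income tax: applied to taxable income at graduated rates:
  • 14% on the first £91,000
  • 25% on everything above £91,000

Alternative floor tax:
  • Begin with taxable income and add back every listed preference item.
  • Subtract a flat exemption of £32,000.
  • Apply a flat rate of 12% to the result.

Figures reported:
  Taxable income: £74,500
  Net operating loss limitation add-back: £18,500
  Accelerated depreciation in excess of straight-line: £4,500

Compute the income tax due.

£10,430

General income tax:
  £74,500 × 14% = £10,430

Alternative floor tax:
  Adjusted income: £74,500 + £18,500 + £4,500 = £97,500
  Less exemption £32,000 → base £65,500
  £65,500 × 12% = £7,860

£10,430 > £7,860, so the general income tax governs.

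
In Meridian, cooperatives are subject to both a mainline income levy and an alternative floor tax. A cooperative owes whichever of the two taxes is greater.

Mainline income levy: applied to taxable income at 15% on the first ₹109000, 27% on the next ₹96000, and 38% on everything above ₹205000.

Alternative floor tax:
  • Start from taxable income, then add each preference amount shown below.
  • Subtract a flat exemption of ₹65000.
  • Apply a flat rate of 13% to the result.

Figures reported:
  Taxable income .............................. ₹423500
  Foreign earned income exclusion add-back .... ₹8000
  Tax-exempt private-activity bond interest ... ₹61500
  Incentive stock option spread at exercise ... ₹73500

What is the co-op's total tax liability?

Mainline income levy:
  ₹109000 × 15% = ₹16350
  ₹96000 × 27% = ₹25920
  ₹218500 × 38% = ₹83030
  → ₹125300

Alternative floor tax:
  Adjusted income: ₹423500 + ₹8000 + ₹61500 + ₹73500 = ₹566500
  Less exemption ₹65000 → base ₹501500
  ₹501500 × 13% = ₹65195

₹125300 > ₹65195, so the mainline income levy governs.

₹125300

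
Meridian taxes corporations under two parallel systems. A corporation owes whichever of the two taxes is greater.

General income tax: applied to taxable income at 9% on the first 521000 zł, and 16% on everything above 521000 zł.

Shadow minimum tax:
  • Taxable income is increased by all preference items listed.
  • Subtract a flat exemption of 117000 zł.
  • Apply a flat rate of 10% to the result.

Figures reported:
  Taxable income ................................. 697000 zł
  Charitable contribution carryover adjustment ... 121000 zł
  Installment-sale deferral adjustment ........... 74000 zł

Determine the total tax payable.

77500 zł

General income tax:
  521000 zł × 9% = 46890 zł
  176000 zł × 16% = 28160 zł
  → 75050 zł

Shadow minimum tax:
  Adjusted income: 697000 zł + 121000 zł + 74000 zł = 892000 zł
  Less exemption 117000 zł → base 775000 zł
  775000 zł × 10% = 77500 zł

77500 zł > 75050 zł, so the shadow minimum tax is the binding amount.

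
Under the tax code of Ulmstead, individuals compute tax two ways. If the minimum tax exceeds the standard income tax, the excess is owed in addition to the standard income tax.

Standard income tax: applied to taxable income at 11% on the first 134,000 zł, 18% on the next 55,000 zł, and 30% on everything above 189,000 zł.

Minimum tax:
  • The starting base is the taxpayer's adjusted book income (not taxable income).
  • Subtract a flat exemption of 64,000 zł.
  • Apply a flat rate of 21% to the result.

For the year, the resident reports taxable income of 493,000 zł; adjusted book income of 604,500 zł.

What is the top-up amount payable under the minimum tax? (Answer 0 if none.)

Minimum tax:
  Base (adjusted book income): 604,500 zł
  Less exemption 64,000 zł → base 540,500 zł
  540,500 zł × 21% = 113,505 zł

Standard income tax:
  134,000 zł × 11% = 14,740 zł
  55,000 zł × 18% = 9,900 zł
  304,000 zł × 30% = 91,200 zł
  → 115,840 zł

113,505 zł ≤ 115,840 zł, so no add-on is due.

0 zł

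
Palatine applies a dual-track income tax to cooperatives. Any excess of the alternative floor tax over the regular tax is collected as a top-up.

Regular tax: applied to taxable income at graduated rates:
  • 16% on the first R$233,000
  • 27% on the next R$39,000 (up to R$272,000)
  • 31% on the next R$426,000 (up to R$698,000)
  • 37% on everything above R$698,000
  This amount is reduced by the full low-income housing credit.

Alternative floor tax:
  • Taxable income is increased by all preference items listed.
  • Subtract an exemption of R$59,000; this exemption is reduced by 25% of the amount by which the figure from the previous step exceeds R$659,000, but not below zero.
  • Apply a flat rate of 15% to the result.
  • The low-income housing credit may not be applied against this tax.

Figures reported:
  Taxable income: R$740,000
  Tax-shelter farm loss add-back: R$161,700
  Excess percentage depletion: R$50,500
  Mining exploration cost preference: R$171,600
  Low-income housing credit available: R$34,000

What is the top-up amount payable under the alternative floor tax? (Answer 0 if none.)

Regular tax:
  R$233,000 × 16% = R$37,280
  R$39,000 × 27% = R$10,530
  R$426,000 × 31% = R$132,060
  R$42,000 × 37% = R$15,540
  → R$195,410
  Less low-income housing credit R$34,000 → R$161,410

Alternative floor tax:
  Adjusted income: R$740,000 + R$161,700 + R$50,500 + R$171,600 = R$1,123,800
  Exemption: 25% × (R$1,123,800 − R$659,000) = R$116,200 ≥ R$59,000, so the exemption is fully phased out
  Base: R$1,123,800 − R$0 = R$1,123,800
  R$1,123,800 × 15% = R$168,570

Excess of alternative floor tax over regular tax: R$168,570 − R$161,410 = R$7,160.

R$7,160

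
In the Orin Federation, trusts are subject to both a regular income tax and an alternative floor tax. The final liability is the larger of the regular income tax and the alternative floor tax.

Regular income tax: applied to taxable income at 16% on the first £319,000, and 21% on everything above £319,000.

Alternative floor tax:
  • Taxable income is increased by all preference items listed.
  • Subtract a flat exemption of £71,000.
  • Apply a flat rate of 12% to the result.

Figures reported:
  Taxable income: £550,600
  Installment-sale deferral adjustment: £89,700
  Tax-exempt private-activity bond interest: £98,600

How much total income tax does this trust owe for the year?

Alternative floor tax:
  Adjusted income: £550,600 + £89,700 + £98,600 = £738,900
  Less exemption £71,000 → base £667,900
  £667,900 × 12% = £80,148

Regular income tax:
  £319,000 × 16% = £51,040
  £231,600 × 21% = £48,636
  → £99,676

£99,676 > £80,148, so the regular income tax governs.

£99,676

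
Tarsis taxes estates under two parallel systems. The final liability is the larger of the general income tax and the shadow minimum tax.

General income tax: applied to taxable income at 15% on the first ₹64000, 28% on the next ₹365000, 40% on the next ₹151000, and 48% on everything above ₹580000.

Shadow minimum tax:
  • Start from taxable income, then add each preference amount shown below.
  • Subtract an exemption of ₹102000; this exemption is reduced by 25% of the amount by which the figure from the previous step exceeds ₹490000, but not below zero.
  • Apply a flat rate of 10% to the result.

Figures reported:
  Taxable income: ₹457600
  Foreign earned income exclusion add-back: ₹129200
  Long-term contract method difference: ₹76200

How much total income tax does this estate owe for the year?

General income tax:
  ₹64000 × 15% = ₹9600
  ₹365000 × 28% = ₹102200
  ₹28600 × 40% = ₹11440
  → ₹123240

Shadow minimum tax:
  Adjusted income: ₹457600 + ₹129200 + ₹76200 = ₹663000
  Exemption: ₹102000 − 25% × (₹663000 − ₹490000) = ₹102000 − ₹43250 = ₹58750
  Base: ₹663000 − ₹58750 = ₹604250
  ₹604250 × 10% = ₹60425

₹123240 > ₹60425, so the general income tax governs.

₹123240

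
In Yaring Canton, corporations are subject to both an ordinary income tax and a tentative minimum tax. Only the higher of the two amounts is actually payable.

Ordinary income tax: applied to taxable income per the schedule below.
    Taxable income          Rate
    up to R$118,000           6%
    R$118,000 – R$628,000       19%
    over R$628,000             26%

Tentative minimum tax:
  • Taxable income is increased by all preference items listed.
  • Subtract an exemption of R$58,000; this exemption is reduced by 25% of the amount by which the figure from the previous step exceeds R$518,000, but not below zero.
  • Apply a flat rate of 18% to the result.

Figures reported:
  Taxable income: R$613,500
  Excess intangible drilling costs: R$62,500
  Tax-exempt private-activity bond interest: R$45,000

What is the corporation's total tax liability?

Ordinary income tax:
  R$118,000 × 6% = R$7,080
  R$495,500 × 19% = R$94,145
  → R$101,225

Tentative minimum tax:
  Adjusted income: R$613,500 + R$62,500 + R$45,000 = R$721,000
  Exemption: R$58,000 − 25% × (R$721,000 − R$518,000) = R$58,000 − R$50,750 = R$7,250
  Base: R$721,000 − R$7,250 = R$713,750
  R$713,750 × 18% = R$128,475

R$128,475 > R$101,225, so the tentative minimum tax is the binding amount.

R$128,475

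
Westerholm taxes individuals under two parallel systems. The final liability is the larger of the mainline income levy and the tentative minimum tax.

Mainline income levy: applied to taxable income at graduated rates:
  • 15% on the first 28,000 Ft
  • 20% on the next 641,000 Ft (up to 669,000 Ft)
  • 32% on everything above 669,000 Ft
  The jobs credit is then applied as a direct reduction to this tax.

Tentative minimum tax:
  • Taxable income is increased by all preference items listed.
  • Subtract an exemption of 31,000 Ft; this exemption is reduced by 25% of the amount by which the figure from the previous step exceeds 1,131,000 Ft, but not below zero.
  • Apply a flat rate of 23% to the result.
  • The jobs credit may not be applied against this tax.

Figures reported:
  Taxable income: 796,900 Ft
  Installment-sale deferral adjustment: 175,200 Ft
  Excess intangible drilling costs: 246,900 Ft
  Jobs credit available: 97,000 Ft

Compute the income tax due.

278,300 Ft

Mainline income levy:
  28,000 Ft × 15% = 4,200 Ft
  641,000 Ft × 20% = 128,200 Ft
  127,900 Ft × 32% = 40,928 Ft
  → 173,328 Ft
  Less jobs credit 97,000 Ft → 76,328 Ft

Tentative minimum tax:
  Adjusted income: 796,900 Ft + 175,200 Ft + 246,900 Ft = 1,219,000 Ft
  Exemption: 31,000 Ft − 25% × (1,219,000 Ft − 1,131,000 Ft) = 31,000 Ft − 22,000 Ft = 9,000 Ft
  Base: 1,219,000 Ft − 9,000 Ft = 1,210,000 Ft
  1,210,000 Ft × 23% = 278,300 Ft

278,300 Ft > 76,328 Ft, so the tentative minimum tax is the binding amount.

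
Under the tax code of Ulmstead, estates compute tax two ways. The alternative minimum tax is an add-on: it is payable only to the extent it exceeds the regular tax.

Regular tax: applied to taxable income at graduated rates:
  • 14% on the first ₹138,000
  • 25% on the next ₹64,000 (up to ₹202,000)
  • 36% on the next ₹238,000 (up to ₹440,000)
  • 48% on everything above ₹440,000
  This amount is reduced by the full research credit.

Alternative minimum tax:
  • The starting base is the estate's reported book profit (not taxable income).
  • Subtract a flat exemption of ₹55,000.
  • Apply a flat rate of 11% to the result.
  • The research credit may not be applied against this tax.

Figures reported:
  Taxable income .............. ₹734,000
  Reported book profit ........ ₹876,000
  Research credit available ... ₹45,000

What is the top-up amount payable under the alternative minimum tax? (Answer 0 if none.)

₹0

Regular tax:
  ₹138,000 × 14% = ₹19,320
  ₹64,000 × 25% = ₹16,000
  ₹238,000 × 36% = ₹85,680
  ₹294,000 × 48% = ₹141,120
  → ₹262,120
  Less research credit ₹45,000 → ₹217,120

Alternative minimum tax:
  Base (reported book profit): ₹876,000
  Less exemption ₹55,000 → base ₹821,000
  ₹821,000 × 11% = ₹90,310

₹90,310 ≤ ₹217,120, so no add-on is due.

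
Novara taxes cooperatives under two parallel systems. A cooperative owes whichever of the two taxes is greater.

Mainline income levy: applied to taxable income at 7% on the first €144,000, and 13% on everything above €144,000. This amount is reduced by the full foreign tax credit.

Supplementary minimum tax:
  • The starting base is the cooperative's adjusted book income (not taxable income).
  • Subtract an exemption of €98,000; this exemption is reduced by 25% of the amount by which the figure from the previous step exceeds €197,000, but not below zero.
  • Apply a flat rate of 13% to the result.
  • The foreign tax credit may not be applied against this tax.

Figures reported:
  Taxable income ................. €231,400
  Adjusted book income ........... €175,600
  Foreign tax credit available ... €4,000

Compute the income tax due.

€17,442

Mainline income levy:
  €144,000 × 7% = €10,080
  €87,400 × 13% = €11,362
  → €21,442
  Less foreign tax credit €4,000 → €17,442

Supplementary minimum tax:
  Base (adjusted book income): €175,600
  Exemption: €175,600 ≤ €197,000, so full €98,000 applies
  Base: €175,600 − €98,000 = €77,600
  €77,600 × 13% = €10,088

€17,442 > €10,088, so the mainline income levy governs.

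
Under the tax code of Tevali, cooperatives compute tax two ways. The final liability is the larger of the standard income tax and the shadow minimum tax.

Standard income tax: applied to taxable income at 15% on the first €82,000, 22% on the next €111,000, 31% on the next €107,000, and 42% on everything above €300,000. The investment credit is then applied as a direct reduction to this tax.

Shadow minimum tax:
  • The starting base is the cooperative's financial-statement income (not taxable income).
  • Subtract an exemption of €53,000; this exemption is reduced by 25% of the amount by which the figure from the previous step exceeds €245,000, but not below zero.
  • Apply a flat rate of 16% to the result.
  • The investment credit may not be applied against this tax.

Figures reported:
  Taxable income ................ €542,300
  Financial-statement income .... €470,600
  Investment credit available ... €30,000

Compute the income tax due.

€141,656

Shadow minimum tax:
  Base (financial-statement income): €470,600
  Exemption: 25% × (€470,600 − €245,000) = €56,400 ≥ €53,000, so the exemption is fully phased out
  Base: €470,600 − €0 = €470,600
  €470,600 × 16% = €75,296

Standard income tax:
  €82,000 × 15% = €12,300
  €111,000 × 22% = €24,420
  €107,000 × 31% = €33,170
  €242,300 × 42% = €101,766
  → €171,656
  Less investment credit €30,000 → €141,656

€141,656 > €75,296, so the standard income tax governs.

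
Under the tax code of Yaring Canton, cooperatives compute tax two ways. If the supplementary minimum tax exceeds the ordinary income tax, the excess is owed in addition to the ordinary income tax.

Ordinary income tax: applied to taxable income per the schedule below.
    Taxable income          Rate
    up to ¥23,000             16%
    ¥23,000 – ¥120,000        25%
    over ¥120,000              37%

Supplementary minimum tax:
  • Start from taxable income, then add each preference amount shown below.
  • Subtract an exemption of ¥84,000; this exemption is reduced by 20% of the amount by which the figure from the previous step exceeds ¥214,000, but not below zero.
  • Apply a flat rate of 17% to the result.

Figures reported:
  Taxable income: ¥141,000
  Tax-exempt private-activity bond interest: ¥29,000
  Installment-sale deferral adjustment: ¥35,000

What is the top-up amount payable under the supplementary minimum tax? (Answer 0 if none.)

¥0

Ordinary income tax:
  ¥23,000 × 16% = ¥3,680
  ¥97,000 × 25% = ¥24,250
  ¥21,000 × 37% = ¥7,770
  → ¥35,700

Supplementary minimum tax:
  Adjusted income: ¥141,000 + ¥29,000 + ¥35,000 = ¥205,000
  Exemption: ¥205,000 ≤ ¥214,000, so full ¥84,000 applies
  Base: ¥205,000 − ¥84,000 = ¥121,000
  ¥121,000 × 17% = ¥20,570

¥20,570 ≤ ¥35,700, so no add-on is due.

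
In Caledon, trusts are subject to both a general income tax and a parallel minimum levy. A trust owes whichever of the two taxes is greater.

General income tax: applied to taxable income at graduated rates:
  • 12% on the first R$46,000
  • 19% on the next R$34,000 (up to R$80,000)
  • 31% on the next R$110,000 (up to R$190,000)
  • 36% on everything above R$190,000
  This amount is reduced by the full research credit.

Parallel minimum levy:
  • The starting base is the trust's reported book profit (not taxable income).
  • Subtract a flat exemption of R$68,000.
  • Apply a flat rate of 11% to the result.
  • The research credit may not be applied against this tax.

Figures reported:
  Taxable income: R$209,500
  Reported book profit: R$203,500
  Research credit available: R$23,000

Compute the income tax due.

R$30,100

Parallel minimum levy:
  Base (reported book profit): R$203,500
  Less exemption R$68,000 → base R$135,500
  R$135,500 × 11% = R$14,905

General income tax:
  R$46,000 × 12% = R$5,520
  R$34,000 × 19% = R$6,460
  R$110,000 × 31% = R$34,100
  R$19,500 × 36% = R$7,020
  → R$53,100
  Less research credit R$23,000 → R$30,100

R$30,100 > R$14,905, so the general income tax governs.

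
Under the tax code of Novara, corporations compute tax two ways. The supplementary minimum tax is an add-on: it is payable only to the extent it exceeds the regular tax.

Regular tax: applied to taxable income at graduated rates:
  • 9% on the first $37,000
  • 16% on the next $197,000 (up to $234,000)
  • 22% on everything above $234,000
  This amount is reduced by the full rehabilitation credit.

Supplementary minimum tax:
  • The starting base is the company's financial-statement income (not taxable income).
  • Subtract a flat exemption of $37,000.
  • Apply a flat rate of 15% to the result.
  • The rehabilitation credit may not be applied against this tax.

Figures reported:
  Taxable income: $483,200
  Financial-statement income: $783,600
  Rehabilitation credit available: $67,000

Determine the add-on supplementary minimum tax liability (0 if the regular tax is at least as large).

$89,316

Regular tax:
  $37,000 × 9% = $3,330
  $197,000 × 16% = $31,520
  $249,200 × 22% = $54,824
  → $89,674
  Less rehabilitation credit $67,000 → $22,674

Supplementary minimum tax:
  Base (financial-statement income): $783,600
  Less exemption $37,000 → base $746,600
  $746,600 × 15% = $111,990

Excess of supplementary minimum tax over regular tax: $111,990 − $22,674 = $89,316.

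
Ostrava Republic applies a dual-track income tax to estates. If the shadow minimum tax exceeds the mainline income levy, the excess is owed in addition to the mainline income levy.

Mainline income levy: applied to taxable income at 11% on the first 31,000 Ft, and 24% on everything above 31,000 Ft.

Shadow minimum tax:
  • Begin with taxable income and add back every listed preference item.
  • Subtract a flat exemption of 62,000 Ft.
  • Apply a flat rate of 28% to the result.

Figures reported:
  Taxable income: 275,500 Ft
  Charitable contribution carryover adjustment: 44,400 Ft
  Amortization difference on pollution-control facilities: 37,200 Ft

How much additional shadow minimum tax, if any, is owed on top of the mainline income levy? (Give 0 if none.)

Shadow minimum tax:
  Adjusted income: 275,500 Ft + 44,400 Ft + 37,200 Ft = 357,100 Ft
  Less exemption 62,000 Ft → base 295,100 Ft
  295,100 Ft × 28% = 82,628 Ft

Mainline income levy:
  31,000 Ft × 11% = 3,410 Ft
  244,500 Ft × 24% = 58,680 Ft
  → 62,090 Ft

Excess of shadow minimum tax over mainline income levy: 82,628 Ft − 62,090 Ft = 20,538 Ft.

20,538 Ft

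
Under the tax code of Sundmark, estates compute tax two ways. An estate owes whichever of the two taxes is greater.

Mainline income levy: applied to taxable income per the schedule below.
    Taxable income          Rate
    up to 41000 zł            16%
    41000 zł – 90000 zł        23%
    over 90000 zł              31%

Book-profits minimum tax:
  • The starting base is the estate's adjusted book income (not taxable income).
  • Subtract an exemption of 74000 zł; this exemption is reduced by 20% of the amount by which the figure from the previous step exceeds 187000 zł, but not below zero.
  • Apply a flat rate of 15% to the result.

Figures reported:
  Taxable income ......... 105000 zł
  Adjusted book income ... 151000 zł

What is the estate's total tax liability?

Mainline income levy:
  41000 zł × 16% = 6560 zł
  49000 zł × 23% = 11270 zł
  15000 zł × 31% = 4650 zł
  → 22480 zł

Book-profits minimum tax:
  Base (adjusted book income): 151000 zł
  Exemption: 151000 zł ≤ 187000 zł, so full 74000 zł applies
  Base: 151000 zł − 74000 zł = 77000 zł
  77000 zł × 15% = 11550 zł

22480 zł > 11550 zł, so the mainline income levy governs.

22480 zł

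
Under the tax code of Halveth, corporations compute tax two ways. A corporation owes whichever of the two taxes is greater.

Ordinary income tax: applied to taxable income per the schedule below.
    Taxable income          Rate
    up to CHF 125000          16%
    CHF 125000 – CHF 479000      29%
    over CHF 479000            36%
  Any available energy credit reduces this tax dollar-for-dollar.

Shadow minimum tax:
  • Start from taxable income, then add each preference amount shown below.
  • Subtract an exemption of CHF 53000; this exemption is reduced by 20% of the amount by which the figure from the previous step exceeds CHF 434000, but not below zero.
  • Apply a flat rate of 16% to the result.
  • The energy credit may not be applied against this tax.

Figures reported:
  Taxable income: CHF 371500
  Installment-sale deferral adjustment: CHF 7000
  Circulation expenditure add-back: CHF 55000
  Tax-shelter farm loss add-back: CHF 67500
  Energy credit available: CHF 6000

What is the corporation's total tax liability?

CHF 85485

Shadow minimum tax:
  Adjusted income: CHF 371500 + CHF 7000 + CHF 55000 + CHF 67500 = CHF 501000
  Exemption: CHF 53000 − 20% × (CHF 501000 − CHF 434000) = CHF 53000 − CHF 13400 = CHF 39600
  Base: CHF 501000 − CHF 39600 = CHF 461400
  CHF 461400 × 16% = CHF 73824

Ordinary income tax:
  CHF 125000 × 16% = CHF 20000
  CHF 246500 × 29% = CHF 71485
  → CHF 91485
  Less energy credit CHF 6000 → CHF 85485

CHF 85485 > CHF 73824, so the ordinary income tax governs.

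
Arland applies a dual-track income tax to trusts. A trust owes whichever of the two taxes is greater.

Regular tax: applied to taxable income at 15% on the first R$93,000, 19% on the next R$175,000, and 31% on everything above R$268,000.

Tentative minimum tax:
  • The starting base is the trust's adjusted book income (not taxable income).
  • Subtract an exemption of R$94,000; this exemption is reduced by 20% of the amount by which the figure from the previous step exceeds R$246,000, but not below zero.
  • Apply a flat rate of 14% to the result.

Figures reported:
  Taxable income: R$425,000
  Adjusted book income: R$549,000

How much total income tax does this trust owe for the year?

R$95,870

Regular tax:
  R$93,000 × 15% = R$13,950
  R$175,000 × 19% = R$33,250
  R$157,000 × 31% = R$48,670
  → R$95,870

Tentative minimum tax:
  Base (adjusted book income): R$549,000
  Exemption: R$94,000 − 20% × (R$549,000 − R$246,000) = R$94,000 − R$60,600 = R$33,400
  Base: R$549,000 − R$33,400 = R$515,600
  R$515,600 × 14% = R$72,184

R$95,870 > R$72,184, so the regular tax governs.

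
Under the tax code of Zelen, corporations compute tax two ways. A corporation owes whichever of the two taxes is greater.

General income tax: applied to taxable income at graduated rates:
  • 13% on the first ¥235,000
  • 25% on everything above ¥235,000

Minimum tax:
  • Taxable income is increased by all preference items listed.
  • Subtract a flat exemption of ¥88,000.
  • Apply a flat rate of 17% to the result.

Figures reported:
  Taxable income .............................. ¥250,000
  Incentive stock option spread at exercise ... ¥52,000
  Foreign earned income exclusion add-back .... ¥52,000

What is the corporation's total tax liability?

¥45,220

Minimum tax:
  Adjusted income: ¥250,000 + ¥52,000 + ¥52,000 = ¥354,000
  Less exemption ¥88,000 → base ¥266,000
  ¥266,000 × 17% = ¥45,220

General income tax:
  ¥235,000 × 13% = ¥30,550
  ¥15,000 × 25% = ¥3,750
  → ¥34,300

¥45,220 > ¥34,300, so the minimum tax is the binding amount.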